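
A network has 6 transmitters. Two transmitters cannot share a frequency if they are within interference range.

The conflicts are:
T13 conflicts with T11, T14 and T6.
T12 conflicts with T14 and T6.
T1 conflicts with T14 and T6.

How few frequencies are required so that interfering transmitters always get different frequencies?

2

T12 and T6 conflict, so at least 2 frequencies are needed.
2 frequencies suffice: T13=1, T12=1, T1=1, T11=2, T14=2, T6=2. Every pair that conflicts lands in different frequencies.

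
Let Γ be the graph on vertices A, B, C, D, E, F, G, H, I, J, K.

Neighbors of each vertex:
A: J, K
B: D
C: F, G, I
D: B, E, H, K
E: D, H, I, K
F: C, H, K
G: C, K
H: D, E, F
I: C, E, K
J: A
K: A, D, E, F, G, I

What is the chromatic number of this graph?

D, E, H form a triangle, so at least 3 colors are needed.
3 colors suffice: color 1 → {B, C, H, J, K}; color 2 → {A, D, F, G, I}; color 3 → {E}. Every edge joins two different colors.

3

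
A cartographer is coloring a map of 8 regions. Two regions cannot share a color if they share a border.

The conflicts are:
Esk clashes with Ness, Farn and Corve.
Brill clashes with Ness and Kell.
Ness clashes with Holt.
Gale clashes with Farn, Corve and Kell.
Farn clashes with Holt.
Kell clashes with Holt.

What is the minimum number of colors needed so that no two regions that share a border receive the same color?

Ness and Holt conflict, so at least 2 colors are needed.
One proper 2-coloring: Esk=1, Brill=1, Ness=2, Gale=1, Farn=2, Corve=2, Kell=2, Holt=1. No two conflicting regions share a color.

2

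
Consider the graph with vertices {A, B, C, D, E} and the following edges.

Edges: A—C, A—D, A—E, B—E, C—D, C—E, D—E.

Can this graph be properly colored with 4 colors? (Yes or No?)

The chromatic number is 4. A, C, D, E form a clique, so at least 4 colors are needed.
4 colors suffice: color 1 → {E}; color 2 → {B, C}; color 3 → {D}; color 4 → {A}.
That is already a proper 4-coloring.

Yes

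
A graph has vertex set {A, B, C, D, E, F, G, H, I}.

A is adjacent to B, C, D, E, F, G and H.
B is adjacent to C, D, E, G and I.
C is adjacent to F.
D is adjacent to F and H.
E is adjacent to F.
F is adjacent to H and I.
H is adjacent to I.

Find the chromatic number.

A, D, F, H are mutually adjacent (a clique of size 4), so at least 4 colors are needed.
4 colors suffice: color red → {A, I}; color blue → {B, F}; color green → {C, E, G, H}; color yellow → {D}. Each edge has distinct colors on its endpoints.

4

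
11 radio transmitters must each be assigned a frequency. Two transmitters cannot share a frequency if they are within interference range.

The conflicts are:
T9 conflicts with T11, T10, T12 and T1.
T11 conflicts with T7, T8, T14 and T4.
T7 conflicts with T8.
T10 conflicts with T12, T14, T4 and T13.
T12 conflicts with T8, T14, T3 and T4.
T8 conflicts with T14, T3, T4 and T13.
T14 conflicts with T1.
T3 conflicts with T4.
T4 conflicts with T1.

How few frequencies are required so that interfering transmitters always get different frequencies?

4

T12, T8, T3, T4 all conflict with each other, so at least 4 frequencies are needed.
4 frequencies suffice: frequency 1 → {T10, T8, T1}; frequency 2 → {T9, T7, T14, T4, T13}; frequency 3 → {T11, T12}; frequency 4 → {T3}. Every pair that conflicts lands in different frequencies.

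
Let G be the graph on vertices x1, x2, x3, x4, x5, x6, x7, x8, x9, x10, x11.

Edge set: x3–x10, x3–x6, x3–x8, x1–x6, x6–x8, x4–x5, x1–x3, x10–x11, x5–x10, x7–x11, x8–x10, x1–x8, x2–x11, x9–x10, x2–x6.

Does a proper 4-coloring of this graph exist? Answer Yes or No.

Yes

The chromatic number is 4. x1, x3, x6, x8 are pairwise adjacent (a clique of size 4), so at least 4 colors are needed.
A valid assignment using 4 colors: x1=4, x2=3, x3=3, x4=1, x5=2, x6=1, x7=1, x8=2, x9=2, x10=1, x11=2.
That is already a proper 4-coloring.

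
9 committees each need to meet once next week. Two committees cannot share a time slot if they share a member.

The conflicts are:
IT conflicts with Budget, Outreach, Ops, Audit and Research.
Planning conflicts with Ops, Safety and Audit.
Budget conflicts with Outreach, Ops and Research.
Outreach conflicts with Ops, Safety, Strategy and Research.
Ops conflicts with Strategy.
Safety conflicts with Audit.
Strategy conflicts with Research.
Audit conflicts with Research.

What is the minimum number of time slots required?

4

IT, Budget, Outreach, Research pairwise conflict, so at least 4 time slots are needed.
4 time slots suffice: time slot 1 → {Outreach, Audit}; time slot 2 → {Ops, Safety, Research}; time slot 3 → {IT, Planning, Strategy}; time slot 4 → {Budget}. Every pair that conflicts lands in different time slots.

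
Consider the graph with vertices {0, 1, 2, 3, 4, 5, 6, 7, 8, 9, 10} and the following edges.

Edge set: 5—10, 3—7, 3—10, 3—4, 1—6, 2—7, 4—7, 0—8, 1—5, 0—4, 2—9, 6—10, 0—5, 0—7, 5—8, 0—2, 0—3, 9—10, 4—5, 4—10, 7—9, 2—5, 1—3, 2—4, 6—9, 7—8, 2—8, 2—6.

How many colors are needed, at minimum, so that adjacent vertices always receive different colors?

0, 2, 4, 5 form a clique, so at least 4 colors are needed.
One proper 4-coloring: 0=yellow, 1=blue, 2=red, 3=red, 4=blue, 5=green, 6=green, 7=green, 8=blue, 9=blue, 10=yellow. No two adjacent vertices share a color.

4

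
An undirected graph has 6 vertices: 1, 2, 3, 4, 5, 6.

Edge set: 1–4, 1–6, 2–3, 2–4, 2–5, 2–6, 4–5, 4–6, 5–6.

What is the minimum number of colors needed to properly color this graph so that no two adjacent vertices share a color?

4

2, 4, 5, 6 form a clique, so at least 4 colors are needed.
A valid assignment using 4 colors: 1=b, 2=b, 3=a, 4=c, 5=d, 6=a. Each edge has distinct colors on its endpoints.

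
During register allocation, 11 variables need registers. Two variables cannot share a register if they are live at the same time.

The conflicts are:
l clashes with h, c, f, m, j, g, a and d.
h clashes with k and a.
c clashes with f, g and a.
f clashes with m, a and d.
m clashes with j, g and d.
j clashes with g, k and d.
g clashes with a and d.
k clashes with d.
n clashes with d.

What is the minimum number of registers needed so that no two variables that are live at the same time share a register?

l, m, j, g, d pairwise conflict, so at least 5 registers are needed.
5 registers suffice: register 1 → {l, k, n}; register 2 → {a, d}; register 3 → {h, f, g}; register 4 → {c, j}; register 5 → {m}. No two conflicting variables share a register.

5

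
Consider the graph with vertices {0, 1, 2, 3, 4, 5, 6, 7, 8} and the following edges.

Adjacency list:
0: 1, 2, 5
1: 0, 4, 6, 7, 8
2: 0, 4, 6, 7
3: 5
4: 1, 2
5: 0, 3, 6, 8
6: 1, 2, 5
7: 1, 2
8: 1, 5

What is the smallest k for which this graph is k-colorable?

0 and 2 are adjacent, so at least 2 colors are needed.
2 colors suffice: color red → {1, 2, 5}; color blue → {0, 3, 4, 6, 7, 8}. No two adjacent vertices share a color.

2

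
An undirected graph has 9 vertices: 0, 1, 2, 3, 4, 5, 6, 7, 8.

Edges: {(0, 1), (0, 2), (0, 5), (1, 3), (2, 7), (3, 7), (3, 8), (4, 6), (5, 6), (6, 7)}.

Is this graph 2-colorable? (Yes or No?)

The cycle 6-5-0-2-7-6 has odd length 5, so it cannot be 2-colored; at least 3 colors are needed.
So 2 colors are not enough.

No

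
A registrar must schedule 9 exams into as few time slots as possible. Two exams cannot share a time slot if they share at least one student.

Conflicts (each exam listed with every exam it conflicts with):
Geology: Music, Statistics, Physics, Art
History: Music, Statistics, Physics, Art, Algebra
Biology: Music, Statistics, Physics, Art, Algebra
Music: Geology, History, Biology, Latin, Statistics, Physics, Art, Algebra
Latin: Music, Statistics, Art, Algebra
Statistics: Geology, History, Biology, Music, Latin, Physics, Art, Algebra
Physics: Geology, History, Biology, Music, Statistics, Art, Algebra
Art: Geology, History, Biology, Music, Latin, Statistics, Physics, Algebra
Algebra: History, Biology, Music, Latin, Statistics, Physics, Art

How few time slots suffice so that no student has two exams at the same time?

6

Biology, Music, Statistics, Physics, Art, Algebra pairwise conflict, so at least 6 time slots are needed.
6 time slots suffice: time slot 1 → {Music}; time slot 2 → {Statistics}; time slot 3 → {Art}; time slot 4 → {Geology, Algebra}; time slot 5 → {Latin, Physics}; time slot 6 → {History, Biology}. Every pair that conflicts lands in different time slots.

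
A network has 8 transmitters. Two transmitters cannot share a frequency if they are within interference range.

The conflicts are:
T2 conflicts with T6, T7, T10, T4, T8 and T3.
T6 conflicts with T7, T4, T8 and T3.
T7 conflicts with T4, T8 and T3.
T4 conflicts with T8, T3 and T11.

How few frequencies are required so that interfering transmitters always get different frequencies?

T2, T6, T7, T4, T8 are mutually in conflict, so at least 5 frequencies are needed.
5 frequencies suffice: frequency 1 → {T10, T4}; frequency 2 → {T2, T11}; frequency 3 → {T7}; frequency 4 → {T6}; frequency 5 → {T8, T3}. Every pair that conflicts lands in different frequencies.

5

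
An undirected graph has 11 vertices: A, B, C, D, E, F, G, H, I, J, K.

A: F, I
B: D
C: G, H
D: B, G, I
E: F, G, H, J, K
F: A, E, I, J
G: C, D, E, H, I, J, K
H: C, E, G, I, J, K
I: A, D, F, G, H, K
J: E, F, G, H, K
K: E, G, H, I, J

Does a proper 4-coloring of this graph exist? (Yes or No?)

No

E, G, H, J, K form a clique, so at least 5 colors are needed.
So 4 colors are not enough.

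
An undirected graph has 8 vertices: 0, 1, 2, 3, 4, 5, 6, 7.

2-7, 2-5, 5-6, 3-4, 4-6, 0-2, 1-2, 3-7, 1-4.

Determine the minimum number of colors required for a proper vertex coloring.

3

The cycle 1-2-7-3-4-1 has odd length 5, so it cannot be 2-colored; at least 3 colors are needed.
One proper 3-coloring: 0=b, 1=b, 2=a, 3=c, 4=a, 5=b, 6=c, 7=b. Each edge has distinct colors on its endpoints.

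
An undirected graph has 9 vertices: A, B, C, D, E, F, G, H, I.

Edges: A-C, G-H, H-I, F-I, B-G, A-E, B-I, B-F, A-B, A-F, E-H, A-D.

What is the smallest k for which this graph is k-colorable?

A, B, F are mutually adjacent, so at least 3 colors are needed.
3 colors suffice: color red → {A, G, I}; color blue → {B, C, D, H}; color green → {E, F}. No two adjacent vertices share a color.

3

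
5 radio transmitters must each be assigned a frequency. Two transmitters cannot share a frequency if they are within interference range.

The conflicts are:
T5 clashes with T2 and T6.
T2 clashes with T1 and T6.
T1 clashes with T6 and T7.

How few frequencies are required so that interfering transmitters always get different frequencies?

T5, T2, T6 all conflict with each other, so at least 3 frequencies are needed.
3 frequencies suffice: frequency 1 → {T5, T1}; frequency 2 → {T6, T7}; frequency 3 → {T2}. Every pair that conflicts lands in different frequencies.

3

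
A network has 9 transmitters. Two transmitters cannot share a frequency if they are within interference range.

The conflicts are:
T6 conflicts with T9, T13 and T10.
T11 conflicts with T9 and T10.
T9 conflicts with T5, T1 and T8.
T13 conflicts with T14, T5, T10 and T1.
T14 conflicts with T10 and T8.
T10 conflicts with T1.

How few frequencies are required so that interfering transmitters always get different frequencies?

3

T13, T14, T10 all conflict with each other, so at least 3 frequencies are needed.
3 frequencies suffice: frequency 1 → {T9, T10}; frequency 2 → {T11, T13, T8}; frequency 3 → {T6, T14, T5, T1}. No two conflicting transmitters share a frequency.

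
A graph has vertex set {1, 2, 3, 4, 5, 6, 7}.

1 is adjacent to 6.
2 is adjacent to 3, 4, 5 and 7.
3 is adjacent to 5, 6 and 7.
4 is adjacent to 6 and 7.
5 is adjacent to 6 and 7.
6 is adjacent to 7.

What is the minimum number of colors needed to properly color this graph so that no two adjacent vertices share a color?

2, 3, 5, 7 are pairwise adjacent (a clique of size 4), so at least 4 colors are needed.
4 colors suffice: color a → {1, 7}; color b → {2, 6}; color c → {4, 5}; color d → {3}. No two adjacent vertices share a color.

4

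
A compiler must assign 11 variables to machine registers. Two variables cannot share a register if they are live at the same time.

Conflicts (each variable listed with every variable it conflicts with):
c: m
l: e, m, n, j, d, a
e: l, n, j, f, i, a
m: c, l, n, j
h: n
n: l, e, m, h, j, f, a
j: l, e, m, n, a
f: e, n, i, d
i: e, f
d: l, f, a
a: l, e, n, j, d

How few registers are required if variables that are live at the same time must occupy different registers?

l, e, n, j, a are mutually in conflict, so at least 5 registers are needed.
Using 5 registers: c=1, l=2, e=3, m=3, h=2, n=1, j=5, f=2, i=1, d=1, a=4. Every pair that conflicts lands in different registers.

5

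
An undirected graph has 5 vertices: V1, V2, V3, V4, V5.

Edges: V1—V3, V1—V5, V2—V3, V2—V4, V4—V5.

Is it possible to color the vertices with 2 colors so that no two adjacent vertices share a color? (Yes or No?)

The cycle V5-V4-V2-V3-V1-V5 has odd length 5, so it cannot be 2-colored; at least 3 colors are needed.
So 2 colors are not enough.

No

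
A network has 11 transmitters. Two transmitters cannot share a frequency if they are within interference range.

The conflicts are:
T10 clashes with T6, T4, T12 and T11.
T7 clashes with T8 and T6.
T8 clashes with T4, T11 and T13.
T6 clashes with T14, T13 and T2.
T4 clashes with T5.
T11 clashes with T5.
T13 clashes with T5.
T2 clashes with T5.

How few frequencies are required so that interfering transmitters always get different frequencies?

The cycle T6-T7-T8-T4-T10-T6 has odd length 5, so it cannot be 2-colored; at least 3 frequencies are needed.
3 frequencies suffice: frequency 1 → {T8, T6, T12, T5}; frequency 2 → {T10, T7, T14, T13, T2}; frequency 3 → {T4, T11}. Each listed conflict is separated.

3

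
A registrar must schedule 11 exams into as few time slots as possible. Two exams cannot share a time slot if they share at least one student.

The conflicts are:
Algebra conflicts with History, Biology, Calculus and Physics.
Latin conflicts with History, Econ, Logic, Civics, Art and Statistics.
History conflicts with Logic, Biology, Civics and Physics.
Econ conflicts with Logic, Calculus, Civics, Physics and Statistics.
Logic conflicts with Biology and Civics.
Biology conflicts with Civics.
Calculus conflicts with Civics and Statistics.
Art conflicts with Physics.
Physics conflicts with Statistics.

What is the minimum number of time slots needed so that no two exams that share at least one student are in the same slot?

4

History, Logic, Biology, Civics pairwise conflict, so at least 4 time slots are needed.
Using 4 time slots: Algebra=4, Latin=3, History=1, Econ=1, Logic=4, Biology=3, Calculus=3, Civics=2, Art=1, Physics=2, Statistics=4. Each listed conflict is separated.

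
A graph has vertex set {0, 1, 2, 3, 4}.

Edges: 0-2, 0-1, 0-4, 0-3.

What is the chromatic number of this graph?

2

0 and 3 are adjacent, so at least 2 colors are needed.
A valid assignment using 2 colors: 0=a, 1=b, 2=b, 3=b, 4=b. Every edge joins two different colors.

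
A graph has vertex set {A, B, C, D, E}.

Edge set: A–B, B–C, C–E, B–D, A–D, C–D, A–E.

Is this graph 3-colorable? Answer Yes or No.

The chromatic number is 3. B, C, D are pairwise adjacent, so at least 3 colors are needed.
One proper 3-coloring: A=1, B=2, C=1, D=3, E=2.
That is already a proper 3-coloring.

Yes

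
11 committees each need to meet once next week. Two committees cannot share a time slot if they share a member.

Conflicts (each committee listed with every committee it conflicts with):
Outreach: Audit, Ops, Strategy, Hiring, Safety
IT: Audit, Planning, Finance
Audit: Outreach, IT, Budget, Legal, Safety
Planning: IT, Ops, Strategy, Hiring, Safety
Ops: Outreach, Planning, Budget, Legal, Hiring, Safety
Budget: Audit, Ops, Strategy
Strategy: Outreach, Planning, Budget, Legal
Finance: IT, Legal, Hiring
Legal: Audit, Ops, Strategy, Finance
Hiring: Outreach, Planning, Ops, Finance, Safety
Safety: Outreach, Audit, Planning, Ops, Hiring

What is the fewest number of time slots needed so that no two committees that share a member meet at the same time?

Planning, Ops, Hiring, Safety all conflict with each other, so at least 4 time slots are needed.
Using 4 time slots: Outreach=3, IT=2, Audit=1, Planning=3, Ops=1, Budget=2, Strategy=1, Finance=1, Legal=2, Hiring=2, Safety=4. Each listed conflict is separated.

4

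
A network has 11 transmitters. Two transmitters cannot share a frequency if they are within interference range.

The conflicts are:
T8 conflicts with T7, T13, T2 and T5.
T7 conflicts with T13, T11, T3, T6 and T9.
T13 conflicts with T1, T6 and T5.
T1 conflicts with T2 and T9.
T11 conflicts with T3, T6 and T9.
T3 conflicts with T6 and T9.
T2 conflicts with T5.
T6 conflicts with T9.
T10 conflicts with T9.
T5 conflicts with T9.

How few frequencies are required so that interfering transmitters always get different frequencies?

5

T7, T11, T3, T6, T9 all conflict with each other, so at least 5 frequencies are needed.
5 frequencies suffice: T8=3, T7=2, T13=1, T1=2, T11=4, T3=5, T2=1, T6=3, T10=2, T5=2, T9=1. Each listed conflict is separated.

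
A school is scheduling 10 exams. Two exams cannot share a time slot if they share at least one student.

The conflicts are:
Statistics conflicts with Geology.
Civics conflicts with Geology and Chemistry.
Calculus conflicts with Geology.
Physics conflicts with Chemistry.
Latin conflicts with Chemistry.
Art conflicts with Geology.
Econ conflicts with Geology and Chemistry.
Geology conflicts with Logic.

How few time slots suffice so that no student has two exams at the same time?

2

Econ and Geology conflict, so at least 2 time slots are needed.
A valid assignment using 2 time slots: Statistics=2, Civics=2, Calculus=2, Physics=2, Latin=2, Art=2, Econ=2, Geology=1, Logic=2, Chemistry=1. Every pair that conflicts lands in different time slots.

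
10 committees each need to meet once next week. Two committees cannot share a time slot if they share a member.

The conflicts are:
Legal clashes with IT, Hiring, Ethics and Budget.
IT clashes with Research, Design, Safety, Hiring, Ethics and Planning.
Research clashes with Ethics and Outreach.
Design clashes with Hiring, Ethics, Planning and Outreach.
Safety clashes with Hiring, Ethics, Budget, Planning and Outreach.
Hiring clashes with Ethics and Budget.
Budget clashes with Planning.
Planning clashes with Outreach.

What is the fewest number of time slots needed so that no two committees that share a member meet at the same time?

4

IT, Design, Hiring, Ethics are mutually in conflict, so at least 4 time slots are needed.
Using 4 time slots: Legal=3, IT=1, Research=3, Design=3, Safety=3, Hiring=4, Ethics=2, Budget=1, Planning=2, Outreach=1. Each listed conflict is separated.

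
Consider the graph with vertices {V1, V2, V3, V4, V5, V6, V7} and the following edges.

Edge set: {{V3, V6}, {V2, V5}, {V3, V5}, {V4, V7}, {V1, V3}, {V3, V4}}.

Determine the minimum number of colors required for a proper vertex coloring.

V4 and V7 are adjacent, so at least 2 colors are needed.
A valid assignment using 2 colors: V1=2, V2=1, V3=1, V4=2, V5=2, V6=2, V7=1. Each edge has distinct colors on its endpoints.

2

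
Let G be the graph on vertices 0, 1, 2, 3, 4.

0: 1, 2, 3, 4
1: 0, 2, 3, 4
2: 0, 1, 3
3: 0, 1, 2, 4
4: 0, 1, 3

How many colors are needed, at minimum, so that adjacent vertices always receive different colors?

0, 1, 3, 4 are pairwise adjacent (a clique of size 4), so at least 4 colors are needed.
4 colors suffice: color red → {0}; color blue → {1}; color green → {3}; color yellow → {2, 4}. No two adjacent vertices share a color.

4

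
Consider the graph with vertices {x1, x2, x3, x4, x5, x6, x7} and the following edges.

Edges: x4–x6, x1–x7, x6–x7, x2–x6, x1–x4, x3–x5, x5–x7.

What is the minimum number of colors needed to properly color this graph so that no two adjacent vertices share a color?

2

x3 and x5 are adjacent, so at least 2 colors are needed.
2 colors suffice: x1=2, x2=1, x3=1, x4=1, x5=2, x6=2, x7=1. Each edge has distinct colors on its endpoints.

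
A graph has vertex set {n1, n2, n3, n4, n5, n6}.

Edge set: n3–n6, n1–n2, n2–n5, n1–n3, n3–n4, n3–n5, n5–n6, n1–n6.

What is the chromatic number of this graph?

3

n1, n3, n6 are mutually adjacent, so at least 3 colors are needed.
One proper 3-coloring: n1=3, n2=1, n3=1, n4=2, n5=3, n6=2. No two adjacent vertices share a color.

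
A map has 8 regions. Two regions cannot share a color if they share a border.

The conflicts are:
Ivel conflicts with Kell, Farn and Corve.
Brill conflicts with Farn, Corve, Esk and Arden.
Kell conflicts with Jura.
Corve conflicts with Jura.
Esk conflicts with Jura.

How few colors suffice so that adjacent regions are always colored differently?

Brill and Esk conflict, so at least 2 colors are needed.
2 colors suffice: color 1 → {Ivel, Brill, Jura}; color 2 → {Kell, Farn, Corve, Esk, Arden}. Each listed conflict is separated.

2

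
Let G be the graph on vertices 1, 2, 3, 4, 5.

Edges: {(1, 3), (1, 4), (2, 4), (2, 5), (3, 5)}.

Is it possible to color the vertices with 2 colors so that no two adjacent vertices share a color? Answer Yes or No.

No

The cycle 5-3-1-4-2-5 has odd length 5, so it cannot be 2-colored; at least 3 colors are needed.
So 2 colors are not enough.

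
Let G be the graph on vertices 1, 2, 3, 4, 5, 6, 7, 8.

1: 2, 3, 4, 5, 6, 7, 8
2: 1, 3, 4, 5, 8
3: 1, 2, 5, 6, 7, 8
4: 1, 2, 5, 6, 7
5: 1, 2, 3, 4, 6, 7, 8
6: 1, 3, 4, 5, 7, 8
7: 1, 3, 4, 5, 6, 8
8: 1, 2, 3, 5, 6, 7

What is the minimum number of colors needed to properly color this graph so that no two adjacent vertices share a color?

6

1, 3, 5, 6, 7, 8 are mutually adjacent (a clique of size 6), so at least 6 colors are needed.
6 colors suffice: color red → {5}; color blue → {1}; color green → {4, 8}; color yellow → {2, 6}; color purple → {3}; color orange → {7}. Every edge joins two different colors.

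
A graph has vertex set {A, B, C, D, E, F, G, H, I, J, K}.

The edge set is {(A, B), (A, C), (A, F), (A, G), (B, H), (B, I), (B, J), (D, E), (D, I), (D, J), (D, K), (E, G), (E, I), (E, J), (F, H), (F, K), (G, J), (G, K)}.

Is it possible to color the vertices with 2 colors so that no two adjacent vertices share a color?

No

E, G, J are mutually adjacent, so at least 3 colors are needed.
So 2 colors are not enough.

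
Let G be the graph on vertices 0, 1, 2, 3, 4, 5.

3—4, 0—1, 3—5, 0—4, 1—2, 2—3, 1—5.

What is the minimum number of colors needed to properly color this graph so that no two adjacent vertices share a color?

The cycle 4-0-1-2-3-4 has odd length 5, so it cannot be 2-colored; at least 3 colors are needed.
3 colors suffice: 0=b, 1=a, 2=b, 3=a, 4=c, 5=b. Every edge joins two different colors.

3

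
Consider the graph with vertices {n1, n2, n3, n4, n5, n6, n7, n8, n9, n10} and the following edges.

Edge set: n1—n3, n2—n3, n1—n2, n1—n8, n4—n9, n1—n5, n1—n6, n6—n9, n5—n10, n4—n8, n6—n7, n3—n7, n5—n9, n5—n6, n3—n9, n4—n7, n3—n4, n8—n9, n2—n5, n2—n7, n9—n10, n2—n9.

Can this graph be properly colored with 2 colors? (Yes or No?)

No

n4, n8, n9 are mutually adjacent, so at least 3 colors are needed.
So 2 colors are not enough.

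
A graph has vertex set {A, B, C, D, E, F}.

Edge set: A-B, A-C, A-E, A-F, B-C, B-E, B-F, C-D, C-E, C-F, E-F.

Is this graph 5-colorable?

The chromatic number is 5. A, B, C, E, F form a clique, so at least 5 colors are needed.
5 colors suffice: A=3, B=5, C=1, D=2, E=4, F=2.
That is already a proper 5-coloring.

Yes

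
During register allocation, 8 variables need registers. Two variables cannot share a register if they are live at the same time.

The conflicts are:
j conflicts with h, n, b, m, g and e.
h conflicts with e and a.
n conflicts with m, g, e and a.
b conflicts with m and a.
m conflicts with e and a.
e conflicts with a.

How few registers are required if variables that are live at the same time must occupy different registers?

j, n, m, e are mutually in conflict, so at least 4 registers are needed.
Using 4 registers: j=1, h=3, n=4, b=2, m=3, g=2, e=2, a=1. Each listed conflict is separated.

4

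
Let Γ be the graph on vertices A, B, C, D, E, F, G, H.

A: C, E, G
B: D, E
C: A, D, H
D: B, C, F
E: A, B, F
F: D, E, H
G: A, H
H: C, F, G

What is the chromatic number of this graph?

The cycle E-F-H-G-A-E has odd length 5, so it cannot be 2-colored; at least 3 colors are needed.
3 colors suffice: color 1 → {A, D, H}; color 2 → {B, C, F, G}; color 3 → {E}. Every edge joins two different colors.

3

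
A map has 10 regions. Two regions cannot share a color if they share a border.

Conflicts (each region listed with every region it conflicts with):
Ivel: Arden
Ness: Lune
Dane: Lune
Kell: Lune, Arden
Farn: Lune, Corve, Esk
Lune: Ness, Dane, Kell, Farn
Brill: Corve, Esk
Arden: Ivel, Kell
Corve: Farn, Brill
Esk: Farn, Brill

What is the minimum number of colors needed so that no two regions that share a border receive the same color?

Dane and Lune conflict, so at least 2 colors are needed.
One proper 2-coloring: Ivel=2, Ness=2, Dane=2, Kell=2, Farn=2, Lune=1, Brill=2, Arden=1, Corve=1, Esk=1. Every pair that conflicts lands in different colors.

2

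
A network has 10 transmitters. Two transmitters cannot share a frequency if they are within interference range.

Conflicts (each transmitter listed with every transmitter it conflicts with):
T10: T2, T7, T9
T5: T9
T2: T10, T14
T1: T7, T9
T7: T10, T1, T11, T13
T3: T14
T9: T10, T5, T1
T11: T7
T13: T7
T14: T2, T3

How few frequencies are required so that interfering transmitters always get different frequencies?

2

T1 and T9 conflict, so at least 2 frequencies are needed.
Using 2 frequencies: T10=2, T5=2, T2=1, T1=2, T7=1, T3=1, T9=1, T11=2, T13=2, T14=2. No two conflicting transmitters share a frequency.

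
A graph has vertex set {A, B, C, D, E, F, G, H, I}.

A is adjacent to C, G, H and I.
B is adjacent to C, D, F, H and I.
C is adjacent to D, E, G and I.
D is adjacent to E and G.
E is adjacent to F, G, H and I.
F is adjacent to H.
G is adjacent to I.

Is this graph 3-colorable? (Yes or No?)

No

C, E, G, I are pairwise adjacent (a clique of size 4), so at least 4 colors are needed.
So 3 colors are not enough.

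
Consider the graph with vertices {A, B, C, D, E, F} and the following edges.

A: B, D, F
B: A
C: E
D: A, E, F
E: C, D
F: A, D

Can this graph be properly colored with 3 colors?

The chromatic number is 3. A, D, F are mutually adjacent, so at least 3 colors are needed.
3 colors suffice: A=blue, B=red, C=red, D=red, E=blue, F=green.
That is already a proper 3-coloring.

Yes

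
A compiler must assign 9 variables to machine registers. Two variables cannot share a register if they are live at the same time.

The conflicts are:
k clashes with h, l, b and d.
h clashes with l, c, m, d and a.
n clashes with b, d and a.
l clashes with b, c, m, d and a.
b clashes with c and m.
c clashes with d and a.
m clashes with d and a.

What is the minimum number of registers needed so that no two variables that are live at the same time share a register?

k, h, l, d are mutually in conflict, so at least 4 registers are needed.
4 registers suffice: register 1 → {n, l}; register 2 → {h, b}; register 3 → {d, a}; register 4 → {k, c, m}. Every pair that conflicts lands in different registers.

4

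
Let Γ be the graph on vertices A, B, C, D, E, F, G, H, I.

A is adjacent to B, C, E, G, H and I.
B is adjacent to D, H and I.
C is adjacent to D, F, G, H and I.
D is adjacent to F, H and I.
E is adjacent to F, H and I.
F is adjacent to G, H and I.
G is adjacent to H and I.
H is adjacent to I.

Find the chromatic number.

5

C, D, F, H, I form a clique, so at least 5 colors are needed.
A valid assignment using 5 colors: A=4, B=3, C=3, D=5, E=3, F=4, G=5, H=2, I=1. Each edge has distinct colors on its endpoints.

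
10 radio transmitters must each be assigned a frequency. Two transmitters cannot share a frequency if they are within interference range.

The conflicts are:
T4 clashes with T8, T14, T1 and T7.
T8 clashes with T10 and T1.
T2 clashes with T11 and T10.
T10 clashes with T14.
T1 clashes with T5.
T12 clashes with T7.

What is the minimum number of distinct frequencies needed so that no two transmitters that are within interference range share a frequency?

T4, T8, T1 all conflict with each other, so at least 3 frequencies are needed.
3 frequencies suffice: frequency 1 → {T4, T11, T10, T5, T12}; frequency 2 → {T2, T14, T1, T7}; frequency 3 → {T8}. Every pair that conflicts lands in different frequencies.

3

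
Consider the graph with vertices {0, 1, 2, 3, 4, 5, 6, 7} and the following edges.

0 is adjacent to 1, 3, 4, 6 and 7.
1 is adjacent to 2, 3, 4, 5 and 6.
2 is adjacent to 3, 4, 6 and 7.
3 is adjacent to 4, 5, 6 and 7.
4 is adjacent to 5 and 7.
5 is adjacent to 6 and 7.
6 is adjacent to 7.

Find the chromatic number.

2, 3, 6, 7 are pairwise adjacent (a clique of size 4), so at least 4 colors are needed.
4 colors suffice: color a → {3}; color b → {1, 7}; color c → {4, 6}; color d → {0, 2, 5}. No two adjacent vertices share a color.

4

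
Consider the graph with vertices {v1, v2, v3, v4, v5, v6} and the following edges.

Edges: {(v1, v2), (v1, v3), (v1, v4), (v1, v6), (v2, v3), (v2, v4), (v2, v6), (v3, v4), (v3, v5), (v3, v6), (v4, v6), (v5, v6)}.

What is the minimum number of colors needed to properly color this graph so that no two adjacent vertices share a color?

v1, v2, v3, v4, v6 are mutually adjacent (a clique of size 5), so at least 5 colors are needed.
One proper 5-coloring: v1=5, v2=4, v3=1, v4=3, v5=3, v6=2. No two adjacent vertices share a color.

5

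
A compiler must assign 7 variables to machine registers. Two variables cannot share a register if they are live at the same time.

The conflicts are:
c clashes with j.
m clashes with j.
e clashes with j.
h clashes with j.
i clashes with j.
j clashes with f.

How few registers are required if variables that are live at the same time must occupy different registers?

h and j conflict, so at least 2 registers are needed.
A valid assignment using 2 registers: c=2, m=2, e=2, h=2, i=2, j=1, f=2. No two conflicting variables share a register.

2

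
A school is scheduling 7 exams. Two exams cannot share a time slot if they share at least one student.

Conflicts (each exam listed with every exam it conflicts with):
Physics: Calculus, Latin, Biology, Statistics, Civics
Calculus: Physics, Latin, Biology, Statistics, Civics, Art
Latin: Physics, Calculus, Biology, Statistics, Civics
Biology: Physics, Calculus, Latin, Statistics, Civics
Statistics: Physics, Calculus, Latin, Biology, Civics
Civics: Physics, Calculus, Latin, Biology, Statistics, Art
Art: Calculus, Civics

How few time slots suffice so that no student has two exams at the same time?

Physics, Calculus, Latin, Biology, Statistics, Civics pairwise conflict, so at least 6 time slots are needed.
Using 6 time slots: Physics=4, Calculus=1, Latin=3, Biology=6, Statistics=5, Civics=2, Art=3. Every pair that conflicts lands in different time slots.

6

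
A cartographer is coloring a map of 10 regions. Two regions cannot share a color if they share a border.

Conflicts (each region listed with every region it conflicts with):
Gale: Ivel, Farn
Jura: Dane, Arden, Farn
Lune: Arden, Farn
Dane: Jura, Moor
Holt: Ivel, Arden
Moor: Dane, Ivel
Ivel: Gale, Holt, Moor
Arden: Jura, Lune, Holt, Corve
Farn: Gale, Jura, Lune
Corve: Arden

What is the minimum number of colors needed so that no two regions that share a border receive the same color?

Moor and Ivel conflict, so at least 2 colors are needed.
One proper 2-coloring: Gale=2, Jura=2, Lune=2, Dane=1, Holt=2, Moor=2, Ivel=1, Arden=1, Farn=1, Corve=2. Each listed conflict is separated.

2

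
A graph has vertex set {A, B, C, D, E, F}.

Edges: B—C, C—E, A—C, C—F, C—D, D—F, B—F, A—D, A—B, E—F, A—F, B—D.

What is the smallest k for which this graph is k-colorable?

A, B, C, D, F form a clique, so at least 5 colors are needed.
5 colors suffice: color red → {C}; color blue → {F}; color green → {A, E}; color yellow → {D}; color purple → {B}. Every edge joins two different colors.

5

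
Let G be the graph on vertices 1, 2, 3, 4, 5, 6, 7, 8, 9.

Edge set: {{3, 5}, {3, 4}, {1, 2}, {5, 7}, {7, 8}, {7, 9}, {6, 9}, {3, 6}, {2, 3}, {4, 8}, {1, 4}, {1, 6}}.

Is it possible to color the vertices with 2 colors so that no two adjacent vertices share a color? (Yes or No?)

The cycle 8-4-3-5-7-8 has odd length 5, so it cannot be 2-colored; at least 3 colors are needed.
So 2 colors are not enough.

No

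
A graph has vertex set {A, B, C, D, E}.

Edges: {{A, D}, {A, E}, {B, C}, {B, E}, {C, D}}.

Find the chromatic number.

3

The cycle A-E-B-C-D-A has odd length 5, so it cannot be 2-colored; at least 3 colors are needed.
3 colors suffice: color 1 → {B, D}; color 2 → {C, E}; color 3 → {A}. Each edge has distinct colors on its endpoints.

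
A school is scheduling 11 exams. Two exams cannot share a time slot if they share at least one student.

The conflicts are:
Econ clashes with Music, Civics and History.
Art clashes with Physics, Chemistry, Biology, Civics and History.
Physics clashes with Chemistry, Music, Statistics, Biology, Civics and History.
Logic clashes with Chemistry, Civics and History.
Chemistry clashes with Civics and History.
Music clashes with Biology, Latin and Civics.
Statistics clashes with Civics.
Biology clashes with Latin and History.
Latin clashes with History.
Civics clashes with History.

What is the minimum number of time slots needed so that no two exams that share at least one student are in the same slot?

Art, Physics, Chemistry, Civics, History are mutually in conflict, so at least 5 time slots are needed.
5 time slots suffice: time slot 1 → {Biology, Civics}; time slot 2 → {Music, Statistics, History}; time slot 3 → {Econ, Physics, Logic, Latin}; time slot 4 → {Chemistry}; time slot 5 → {Art}. Each listed conflict is separated.

5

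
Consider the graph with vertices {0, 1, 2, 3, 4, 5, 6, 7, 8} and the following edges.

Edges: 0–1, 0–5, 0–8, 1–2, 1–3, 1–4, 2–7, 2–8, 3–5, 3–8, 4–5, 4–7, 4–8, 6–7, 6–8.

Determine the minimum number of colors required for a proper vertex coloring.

4 and 8 are adjacent, so at least 2 colors are needed.
2 colors suffice: color red → {1, 5, 7, 8}; color blue → {0, 2, 3, 4, 6}. Every edge joins two different colors.

2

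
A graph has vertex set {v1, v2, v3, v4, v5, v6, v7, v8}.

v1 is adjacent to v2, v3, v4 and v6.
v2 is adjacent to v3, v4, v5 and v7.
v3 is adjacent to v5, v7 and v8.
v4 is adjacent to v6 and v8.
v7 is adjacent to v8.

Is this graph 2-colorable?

No

v3, v7, v8 are mutually adjacent, so at least 3 colors are needed.
So 2 colors are not enough.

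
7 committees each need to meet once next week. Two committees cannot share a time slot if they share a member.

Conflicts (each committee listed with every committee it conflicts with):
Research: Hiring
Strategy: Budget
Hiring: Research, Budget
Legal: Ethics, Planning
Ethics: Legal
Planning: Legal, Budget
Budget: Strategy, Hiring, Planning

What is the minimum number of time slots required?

Planning and Budget conflict, so at least 2 time slots are needed.
2 time slots suffice: time slot 1 → {Research, Legal, Budget}; time slot 2 → {Strategy, Hiring, Ethics, Planning}. Every pair that conflicts lands in different time slots.

2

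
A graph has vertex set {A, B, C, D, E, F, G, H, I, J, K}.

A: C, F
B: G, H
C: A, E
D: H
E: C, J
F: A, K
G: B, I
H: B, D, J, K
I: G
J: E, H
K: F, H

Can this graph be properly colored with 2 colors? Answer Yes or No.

No

The cycle C-A-F-K-H-J-E-C has odd length 7, so it cannot be 2-colored; at least 3 colors are needed.
So 2 colors are not enough.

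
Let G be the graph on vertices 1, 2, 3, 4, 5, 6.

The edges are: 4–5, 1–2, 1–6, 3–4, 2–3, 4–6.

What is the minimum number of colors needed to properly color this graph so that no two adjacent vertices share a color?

The cycle 2-3-4-6-1-2 has odd length 5, so it cannot be 2-colored; at least 3 colors are needed.
3 colors suffice: color a → {1, 4}; color b → {2, 5, 6}; color c → {3}. Each edge has distinct colors on its endpoints.

3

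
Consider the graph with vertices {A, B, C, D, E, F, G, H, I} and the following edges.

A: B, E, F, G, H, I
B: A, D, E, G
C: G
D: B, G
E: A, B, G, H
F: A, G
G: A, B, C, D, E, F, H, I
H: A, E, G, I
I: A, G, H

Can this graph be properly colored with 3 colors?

No

A, B, E, G are pairwise adjacent (a clique of size 4), so at least 4 colors are needed.
So 3 colors are not enough.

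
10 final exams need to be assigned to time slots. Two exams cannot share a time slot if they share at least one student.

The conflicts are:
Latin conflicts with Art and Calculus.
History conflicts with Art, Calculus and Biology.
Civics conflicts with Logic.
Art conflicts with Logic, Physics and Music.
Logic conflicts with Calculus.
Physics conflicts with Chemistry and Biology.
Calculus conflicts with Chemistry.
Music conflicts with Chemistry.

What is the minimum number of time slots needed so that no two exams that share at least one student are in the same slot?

3

The cycle Latin-Art-Music-Chemistry-Calculus-Latin has odd length 5, so it cannot be 2-colored; at least 3 time slots are needed.
Using 3 time slots: Latin=2, History=2, Civics=1, Art=1, Logic=2, Physics=2, Calculus=1, Music=2, Chemistry=3, Biology=1. No two conflicting exams share a time slot.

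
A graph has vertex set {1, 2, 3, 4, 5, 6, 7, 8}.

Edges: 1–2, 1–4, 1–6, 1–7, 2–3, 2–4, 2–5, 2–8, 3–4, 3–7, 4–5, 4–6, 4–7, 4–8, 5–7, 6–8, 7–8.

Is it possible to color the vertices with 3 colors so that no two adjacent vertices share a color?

The chromatic number is 3. 1, 4, 6 are mutually adjacent, so at least 3 colors are needed.
3 colors suffice: color red → {4}; color blue → {2, 6, 7}; color green → {1, 3, 5, 8}.
That is already a proper 3-coloring.

Yes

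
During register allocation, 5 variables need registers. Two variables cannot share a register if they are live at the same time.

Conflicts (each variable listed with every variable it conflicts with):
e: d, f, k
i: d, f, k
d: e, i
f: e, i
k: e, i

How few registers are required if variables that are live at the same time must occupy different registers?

e and k conflict, so at least 2 registers are needed.
Using 2 registers: e=1, i=1, d=2, f=2, k=2. No two conflicting variables share a register.

2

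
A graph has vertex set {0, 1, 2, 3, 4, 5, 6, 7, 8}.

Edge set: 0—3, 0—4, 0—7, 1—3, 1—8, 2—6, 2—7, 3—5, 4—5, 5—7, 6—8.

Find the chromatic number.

3

The cycle 2-6-8-1-3-5-7-2 has odd length 7, so it cannot be 2-colored; at least 3 colors are needed.
A valid assignment using 3 colors: 0=blue, 1=blue, 2=green, 3=red, 4=red, 5=blue, 6=blue, 7=red, 8=red. No two adjacent vertices share a color.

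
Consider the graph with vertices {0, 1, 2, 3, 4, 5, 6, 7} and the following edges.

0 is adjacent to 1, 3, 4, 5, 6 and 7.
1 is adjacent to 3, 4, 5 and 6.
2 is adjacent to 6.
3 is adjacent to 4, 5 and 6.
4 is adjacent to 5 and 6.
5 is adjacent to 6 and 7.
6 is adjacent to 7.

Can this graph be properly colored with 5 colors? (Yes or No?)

0, 1, 3, 4, 5, 6 form a clique, so at least 6 colors are needed.
So 5 colors are not enough.

No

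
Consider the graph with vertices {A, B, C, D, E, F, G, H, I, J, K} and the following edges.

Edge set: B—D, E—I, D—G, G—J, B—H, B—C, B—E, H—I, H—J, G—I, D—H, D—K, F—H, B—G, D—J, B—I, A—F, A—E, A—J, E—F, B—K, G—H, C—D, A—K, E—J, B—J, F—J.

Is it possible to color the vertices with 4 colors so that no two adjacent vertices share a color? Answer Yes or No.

No

B, D, G, H, J are mutually adjacent (a clique of size 5), so at least 5 colors are needed.
So 4 colors are not enough.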